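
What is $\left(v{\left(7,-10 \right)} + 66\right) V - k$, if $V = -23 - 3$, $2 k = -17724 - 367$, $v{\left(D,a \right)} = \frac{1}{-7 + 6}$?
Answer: $\frac{14711}{2} \approx 7355.5$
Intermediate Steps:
$v{\left(D,a \right)} = -1$ ($v{\left(D,a \right)} = \frac{1}{-1} = -1$)
$k = - \frac{18091}{2}$ ($k = \frac{-17724 - 367}{2} = \frac{1}{2} \left(-18091\right) = - \frac{18091}{2} \approx -9045.5$)
$V = -26$ ($V = -23 - 3 = -26$)
$\left(v{\left(7,-10 \right)} + 66\right) V - k = \left(-1 + 66\right) \left(-26\right) - - \frac{18091}{2} = 65 \left(-26\right) + \frac{18091}{2} = -1690 + \frac{18091}{2} = \frac{14711}{2}$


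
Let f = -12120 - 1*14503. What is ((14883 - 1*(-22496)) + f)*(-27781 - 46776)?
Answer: -801935092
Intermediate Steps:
f = -26623 (f = -12120 - 14503 = -26623)
((14883 - 1*(-22496)) + f)*(-27781 - 46776) = ((14883 - 1*(-22496)) - 26623)*(-27781 - 46776) = ((14883 + 22496) - 26623)*(-74557) = (37379 - 26623)*(-74557) = 10756*(-74557) = -801935092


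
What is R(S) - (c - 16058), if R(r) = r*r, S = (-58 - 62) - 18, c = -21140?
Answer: 56242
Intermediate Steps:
S = -138 (S = -120 - 18 = -138)
R(r) = r**2
R(S) - (c - 16058) = (-138)**2 - (-21140 - 16058) = 19044 - 1*(-37198) = 19044 + 37198 = 56242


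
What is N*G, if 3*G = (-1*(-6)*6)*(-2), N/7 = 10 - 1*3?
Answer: -1176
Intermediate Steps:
N = 49 (N = 7*(10 - 1*3) = 7*(10 - 3) = 7*7 = 49)
G = -24 (G = ((-1*(-6)*6)*(-2))/3 = ((6*6)*(-2))/3 = (36*(-2))/3 = (⅓)*(-72) = -24)
N*G = 49*(-24) = -1176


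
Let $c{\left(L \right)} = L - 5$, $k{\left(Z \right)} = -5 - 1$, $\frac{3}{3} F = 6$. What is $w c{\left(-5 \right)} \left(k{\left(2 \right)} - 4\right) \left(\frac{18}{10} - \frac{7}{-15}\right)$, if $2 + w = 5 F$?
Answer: $\frac{19040}{3} \approx 6346.7$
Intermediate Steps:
$F = 6$
$k{\left(Z \right)} = -6$
$c{\left(L \right)} = -5 + L$
$w = 28$ ($w = -2 + 5 \cdot 6 = -2 + 30 = 28$)
$w c{\left(-5 \right)} \left(k{\left(2 \right)} - 4\right) \left(\frac{18}{10} - \frac{7}{-15}\right) = 28 \left(-5 - 5\right) \left(-6 - 4\right) \left(\frac{18}{10} - \frac{7}{-15}\right) = 28 \left(\left(-10\right) \left(-10\right)\right) \left(18 \cdot \frac{1}{10} - - \frac{7}{15}\right) = 28 \cdot 100 \left(\frac{9}{5} + \frac{7}{15}\right) = 2800 \cdot \frac{34}{15} = \frac{19040}{3}$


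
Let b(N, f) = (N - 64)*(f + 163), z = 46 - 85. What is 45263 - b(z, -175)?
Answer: 44027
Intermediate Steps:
z = -39
b(N, f) = (-64 + N)*(163 + f)
45263 - b(z, -175) = 45263 - (-10432 - 64*(-175) + 163*(-39) - 39*(-175)) = 45263 - (-10432 + 11200 - 6357 + 6825) = 45263 - 1*1236 = 45263 - 1236 = 44027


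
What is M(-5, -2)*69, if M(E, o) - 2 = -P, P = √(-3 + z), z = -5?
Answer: 138 - 138*I*√2 ≈ 138.0 - 195.16*I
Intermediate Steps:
P = 2*I*√2 (P = √(-3 - 5) = √(-8) = 2*I*√2 ≈ 2.8284*I)
M(E, o) = 2 - 2*I*√2
M(-5, -2)*69 = (2 - 2*I*√2)*69 = 138 - 138*I*√2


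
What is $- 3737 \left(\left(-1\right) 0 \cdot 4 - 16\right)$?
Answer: $59792$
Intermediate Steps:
$- 3737 \left(\left(-1\right) 0 \cdot 4 - 16\right) = - 3737 \left(0 \cdot 4 - 16\right) = - 3737 \left(0 - 16\right) = \left(-3737\right) \left(-16\right) = 59792$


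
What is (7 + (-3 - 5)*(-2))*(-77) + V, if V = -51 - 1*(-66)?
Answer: -1756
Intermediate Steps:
V = 15 (V = -51 + 66 = 15)
(7 + (-3 - 5)*(-2))*(-77) + V = (7 + (-3 - 5)*(-2))*(-77) + 15 = (7 - 8*(-2))*(-77) + 15 = (7 + 16)*(-77) + 15 = 23*(-77) + 15 = -1771 + 15 = -1756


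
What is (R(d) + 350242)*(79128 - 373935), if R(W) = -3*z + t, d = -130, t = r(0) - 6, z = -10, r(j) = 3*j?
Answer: -103260868662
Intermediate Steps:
t = -6 (t = 3*0 - 6 = 0 - 6 = -6)
R(W) = 24 (R(W) = -3*(-10) - 6 = 30 - 6 = 24)
(R(d) + 350242)*(79128 - 373935) = (24 + 350242)*(79128 - 373935) = 350266*(-294807) = -103260868662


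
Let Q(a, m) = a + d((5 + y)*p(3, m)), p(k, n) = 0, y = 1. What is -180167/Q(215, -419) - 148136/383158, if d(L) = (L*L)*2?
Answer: -34532138313/41189485 ≈ -838.37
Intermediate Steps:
d(L) = 2*L² (d(L) = L²*2 = 2*L²)
Q(a, m) = a (Q(a, m) = a + 2*((5 + 1)*0)² = a + 2*(6*0)² = a + 2*0² = a + 2*0 = a + 0 = a)
-180167/Q(215, -419) - 148136/383158 = -180167/215 - 148136/383158 = -180167*1/215 - 148136*1/383158 = -180167/215 - 74068/191579 = -34532138313/41189485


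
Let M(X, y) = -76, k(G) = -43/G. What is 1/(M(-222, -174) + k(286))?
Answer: -286/21779 ≈ -0.013132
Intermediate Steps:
1/(M(-222, -174) + k(286)) = 1/(-76 - 43/286) = 1/(-21779/286) = -286/21779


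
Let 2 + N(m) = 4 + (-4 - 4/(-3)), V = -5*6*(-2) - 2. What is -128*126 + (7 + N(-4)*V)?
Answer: -48479/3 ≈ -16160.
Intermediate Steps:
V = 58 (V = -30*(-2) - 2 = 60 - 2 = 58)
N(m) = -2/3 (N(m) = -2 + (4 + (-4 - 4/(-3))) = -2 + (4 + (-4 - 4*(-1)/3)) = -2 + (4 + (-4 - 1*(-4/3))) = -2 + (4 + (-4 + 4/3)) = -2 + (4 - 8/3) = -2 + 4/3 = -2/3)
-128*126 + (7 + N(-4)*V) = -128*126 + (7 - 2/3*58) = -16128 + (7 - 116/3) = -16128 - 95/3 = -48479/3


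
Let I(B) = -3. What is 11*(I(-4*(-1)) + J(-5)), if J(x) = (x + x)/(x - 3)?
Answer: -77/4 ≈ -19.250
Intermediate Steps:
J(x) = 2*x/(-3 + x) (J(x) = (2*x)/(-3 + x) = 2*x/(-3 + x))
11*(I(-4*(-1)) + J(-5)) = 11*(-3 + 2*(-5)/(-3 - 5)) = 11*(-3 + 2*(-5)/(-8)) = 11*(-3 + 2*(-5)*(-⅛)) = 11*(-3 + 5/4) = 11*(-7/4) = -77/4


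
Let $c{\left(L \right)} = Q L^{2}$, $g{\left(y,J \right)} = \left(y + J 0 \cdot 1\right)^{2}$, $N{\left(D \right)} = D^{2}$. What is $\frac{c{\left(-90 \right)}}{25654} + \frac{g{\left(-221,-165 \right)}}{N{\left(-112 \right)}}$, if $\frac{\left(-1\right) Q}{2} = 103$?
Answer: $- \frac{9838975693}{160901888} \approx -61.149$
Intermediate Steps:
$Q = -206$ ($Q = \left(-2\right) 103 = -206$)
$g{\left(y,J \right)} = y^{2}$ ($g{\left(y,J \right)} = \left(y + 0 \cdot 1\right)^{2} = \left(y + 0\right)^{2} = y^{2}$)
$c{\left(L \right)} = - 206 L^{2}$
$\frac{c{\left(-90 \right)}}{25654} + \frac{g{\left(-221,-165 \right)}}{N{\left(-112 \right)}} = \frac{\left(-206\right) \left(-90\right)^{2}}{25654} + \frac{\left(-221\right)^{2}}{\left(-112\right)^{2}} = \left(-206\right) 8100 \cdot \frac{1}{25654} + \frac{48841}{12544} = \left(-1668600\right) \frac{1}{25654} + 48841 \cdot \frac{1}{12544} = - \frac{834300}{12827} + \frac{48841}{12544} = - \frac{9838975693}{160901888}$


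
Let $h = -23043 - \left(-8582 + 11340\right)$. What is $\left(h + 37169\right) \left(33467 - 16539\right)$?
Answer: $192437504$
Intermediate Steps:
$h = -25801$ ($h = -23043 - 2758 = -25801$)
$\left(h + 37169\right) \left(33467 - 16539\right) = \left(-25801 + 37169\right) \left(33467 - 16539\right) = 11368 \cdot 16928 = 192437504$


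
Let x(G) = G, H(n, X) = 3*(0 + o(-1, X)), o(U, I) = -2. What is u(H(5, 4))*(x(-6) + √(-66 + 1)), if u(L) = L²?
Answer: -216 + 36*I*√65 ≈ -216.0 + 290.24*I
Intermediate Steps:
H(n, X) = -6 (H(n, X) = 3*(0 - 2) = 3*(-2) = -6)
u(H(5, 4))*(x(-6) + √(-66 + 1)) = (-6)²*(-6 + √(-66 + 1)) = 36*(-6 + √(-65)) = 36*(-6 + I*√65) = -216 + 36*I*√65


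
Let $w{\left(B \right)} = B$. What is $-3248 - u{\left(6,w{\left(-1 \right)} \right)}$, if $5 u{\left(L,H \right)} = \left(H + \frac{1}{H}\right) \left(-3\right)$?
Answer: $- \frac{16246}{5} \approx -3249.2$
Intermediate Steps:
$u{\left(L,H \right)} = - \frac{3 H}{5} - \frac{3}{5 H}$ ($u{\left(L,H \right)} = \frac{\left(H + \frac{1}{H}\right) \left(-3\right)}{5} = \frac{- 3 H - \frac{3}{H}}{5} = - \frac{3 H}{5} - \frac{3}{5 H}$)
$-3248 - u{\left(6,w{\left(-1 \right)} \right)} = -3248 - \frac{3 \left(-1 - \left(-1\right)^{2}\right)}{5 \left(-1\right)} = -3248 - \frac{3}{5} \left(-1\right) \left(-1 - 1\right) = -3248 - \frac{3}{5} \left(-1\right) \left(-2\right) = -3248 - \frac{6}{5} = - \frac{16246}{5}$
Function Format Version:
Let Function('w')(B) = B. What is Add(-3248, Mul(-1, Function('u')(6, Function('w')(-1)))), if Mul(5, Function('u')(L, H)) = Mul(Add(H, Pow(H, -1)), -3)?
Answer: Rational(-16246, 5) ≈ -3249.2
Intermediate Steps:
Function('u')(L, H) = Add(Mul(Rational(-3, 5), H), Mul(Rational(-3, 5), Pow(H, -1))) (Function('u')(L, H) = Mul(Rational(1, 5), Mul(Add(H, Pow(H, -1)), -3)) = Mul(Rational(1, 5), Add(Mul(-3, H), Mul(-3, Pow(H, -1)))) = Add(Mul(Rational(-3, 5), H), Mul(Rational(-3, 5), Pow(H, -1))))
Add(-3248, Mul(-1, Function('u')(6, Function('w')(-1)))) = Add(-3248, Mul(-1, Mul(Rational(3, 5), Pow(-1, -1), Add(-1, Mul(-1, Pow(-1, 2)))))) = Add(-3248, Mul(-1, Mul(Rational(3, 5), -1, Add(-1, Mul(-1, 1))))) = Add(-3248, Mul(-1, Mul(Rational(3, 5), -1, Add(-1, -1)))) = Add(-3248, Mul(-1, Mul(Rational(3, 5), -1, -2))) = Add(-3248, Mul(-1, Rational(6, 5))) = Add(-3248, Rational(-6, 5)) = Rational(-16246, 5)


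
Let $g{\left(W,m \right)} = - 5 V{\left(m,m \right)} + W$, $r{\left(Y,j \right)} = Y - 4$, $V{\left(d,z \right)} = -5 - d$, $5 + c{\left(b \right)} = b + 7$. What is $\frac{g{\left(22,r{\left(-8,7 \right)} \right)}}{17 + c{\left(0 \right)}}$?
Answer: $- \frac{13}{19} \approx -0.68421$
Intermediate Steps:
$c{\left(b \right)} = 2 + b$ ($c{\left(b \right)} = -5 + \left(b + 7\right) = -5 + \left(7 + b\right) = 2 + b$)
$r{\left(Y,j \right)} = -4 + Y$
$g{\left(W,m \right)} = 25 + W + 5 m$ ($g{\left(W,m \right)} = - 5 \left(-5 - m\right) + W = \left(25 + 5 m\right) + W = 25 + W + 5 m$)
$\frac{g{\left(22,r{\left(-8,7 \right)} \right)}}{17 + c{\left(0 \right)}} = \frac{25 + 22 + 5 \left(-4 - 8\right)}{17 + \left(2 + 0\right)} = \frac{25 + 22 + 5 \left(-12\right)}{17 + 2} = \frac{25 + 22 - 60}{19} = \frac{1}{19} \left(-13\right) = - \frac{13}{19}$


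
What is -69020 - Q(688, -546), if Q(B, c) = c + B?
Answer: -69162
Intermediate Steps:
Q(B, c) = B + c
-69020 - Q(688, -546) = -69020 - (688 - 546) = -69020 - 1*142 = -69020 - 142 = -69162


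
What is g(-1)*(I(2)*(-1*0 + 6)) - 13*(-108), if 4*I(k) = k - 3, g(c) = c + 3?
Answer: 1401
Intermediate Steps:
g(c) = 3 + c
I(k) = -3/4 + k/4 (I(k) = (k - 3)/4 = (-3 + k)/4 = -3/4 + k/4)
g(-1)*(I(2)*(-1*0 + 6)) - 13*(-108) = (3 - 1)*((-3/4 + (1/4)*2)*(-1*0 + 6)) - 13*(-108) = 2*((-3/4 + 1/2)*(0 + 6)) + 1404 = 2*(-1/4*6) + 1404 = 2*(-3/2) + 1404 = -3 + 1404 = 1401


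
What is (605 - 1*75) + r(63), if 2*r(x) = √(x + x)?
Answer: 530 + 3*√14/2 ≈ 535.61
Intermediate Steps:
r(x) = √2*√x/2 (r(x) = √(x + x)/2 = √(2*x)/2 = (√2*√x)/2 = √2*√x/2)
(605 - 1*75) + r(63) = (605 - 1*75) + √2*√63/2 = (605 - 75) + √2*(3*√7)/2 = 530 + 3*√14/2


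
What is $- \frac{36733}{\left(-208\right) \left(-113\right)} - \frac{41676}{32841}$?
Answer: $- \frac{728633719}{257298288} \approx -2.8319$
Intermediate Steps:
$- \frac{36733}{\left(-208\right) \left(-113\right)} - \frac{41676}{32841} = - \frac{36733}{23504} - \frac{13892}{10947} = - \frac{728633719}{257298288}$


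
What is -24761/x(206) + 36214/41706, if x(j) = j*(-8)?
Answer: 546181469/34365744 ≈ 15.893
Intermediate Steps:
x(j) = -8*j
-24761/x(206) + 36214/41706 = -24761/((-8*206)) + 36214/41706 = -24761/(-1648) + 36214*(1/41706) = -24761*(-1/1648) + 18107/20853 = 24761/1648 + 18107/20853 = 546181469/34365744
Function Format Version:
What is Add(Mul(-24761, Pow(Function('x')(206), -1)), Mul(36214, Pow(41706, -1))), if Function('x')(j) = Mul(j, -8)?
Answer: Rational(546181469, 34365744) ≈ 15.893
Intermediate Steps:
Function('x')(j) = Mul(-8, j)
Add(Mul(-24761, Pow(Function('x')(206), -1)), Mul(36214, Pow(41706, -1))) = Add(Mul(-24761, Pow(Mul(-8, 206), -1)), Mul(36214, Pow(41706, -1))) = Add(Mul(-24761, Pow(-1648, -1)), Mul(36214, Rational(1, 41706))) = Add(Mul(-24761, Rational(-1, 1648)), Rational(18107, 20853)) = Add(Rational(24761, 1648), Rational(18107, 20853)) = Rational(546181469, 34365744)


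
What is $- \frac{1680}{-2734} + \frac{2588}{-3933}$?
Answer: $- \frac{234076}{5376411} \approx -0.043538$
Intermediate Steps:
$- \frac{1680}{-2734} + \frac{2588}{-3933} = \left(-1680\right) \left(- \frac{1}{2734}\right) + 2588 \left(- \frac{1}{3933}\right) = \frac{840}{1367} - \frac{2588}{3933} = - \frac{234076}{5376411}$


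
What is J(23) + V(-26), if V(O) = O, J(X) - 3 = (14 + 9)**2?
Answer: 506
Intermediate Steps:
J(X) = 532 (J(X) = 3 + (14 + 9)**2 = 3 + 23**2 = 3 + 529 = 532)
J(23) + V(-26) = 532 - 26 = 506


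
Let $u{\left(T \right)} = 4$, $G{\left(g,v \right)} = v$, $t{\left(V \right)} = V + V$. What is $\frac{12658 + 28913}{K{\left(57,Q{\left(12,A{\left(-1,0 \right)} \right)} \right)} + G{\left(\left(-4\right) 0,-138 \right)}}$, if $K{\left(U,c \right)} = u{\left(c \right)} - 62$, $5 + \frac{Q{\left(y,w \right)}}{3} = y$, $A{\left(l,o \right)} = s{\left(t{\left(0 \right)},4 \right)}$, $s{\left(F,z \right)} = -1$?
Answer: $- \frac{41571}{196} \approx -212.1$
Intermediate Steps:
$t{\left(V \right)} = 2 V$
$A{\left(l,o \right)} = -1$
$Q{\left(y,w \right)} = -15 + 3 y$
$K{\left(U,c \right)} = -58$ ($K{\left(U,c \right)} = 4 - 62 = -58$)
$\frac{12658 + 28913}{K{\left(57,Q{\left(12,A{\left(-1,0 \right)} \right)} \right)} + G{\left(\left(-4\right) 0,-138 \right)}} = \frac{12658 + 28913}{-58 - 138} = \frac{41571}{-196} = 41571 \left(- \frac{1}{196}\right) = - \frac{41571}{196}$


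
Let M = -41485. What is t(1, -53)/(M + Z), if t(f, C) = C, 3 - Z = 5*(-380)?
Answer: 53/39582 ≈ 0.0013390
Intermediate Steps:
Z = 1903 (Z = 3 - 5*(-380) = 3 - 1*(-1900) = 3 + 1900 = 1903)
t(1, -53)/(M + Z) = -53/(-41485 + 1903) = -53/(-39582) = -53*(-1/39582) = 53/39582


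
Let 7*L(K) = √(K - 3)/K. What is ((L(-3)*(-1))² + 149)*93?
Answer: 678931/49 ≈ 13856.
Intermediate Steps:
L(K) = √(-3 + K)/(7*K) (L(K) = (√(K - 3)/K)/7 = (√(-3 + K)/K)/7 = √(-3 + K)/(7*K))
((L(-3)*(-1))² + 149)*93 = ((((⅐)*√(-3 - 3)/(-3))*(-1))² + 149)*93 = ((((⅐)*(-⅓)*√(-6))*(-1))² + 149)*93 = ((((⅐)*(-⅓)*(I*√6))*(-1))² + 149)*93 = ((-I*√6/21*(-1))² + 149)*93 = ((I*√6/21)² + 149)*93 = (-2/147 + 149)*93 = (21901/147)*93 = 678931/49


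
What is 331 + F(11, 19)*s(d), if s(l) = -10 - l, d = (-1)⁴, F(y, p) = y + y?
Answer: 89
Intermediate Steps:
F(y, p) = 2*y
d = 1
331 + F(11, 19)*s(d) = 331 + (2*11)*(-10 - 1*1) = 331 + 22*(-10 - 1) = 331 + 22*(-11) = 331 - 242 = 89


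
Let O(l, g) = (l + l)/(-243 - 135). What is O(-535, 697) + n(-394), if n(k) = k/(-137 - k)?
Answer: 63029/48573 ≈ 1.2976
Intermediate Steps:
O(l, g) = -l/189 (O(l, g) = (2*l)/(-378) = (2*l)*(-1/378) = -l/189)
O(-535, 697) + n(-394) = -1/189*(-535) - 1*(-394)/(137 - 394) = 535/189 - 1*(-394)/(-257) = 535/189 - 1*(-394)*(-1/257) = 535/189 - 394/257 = 63029/48573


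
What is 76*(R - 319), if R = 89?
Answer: -17480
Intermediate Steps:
76*(R - 319) = 76*(89 - 319) = 76*(-230) = -17480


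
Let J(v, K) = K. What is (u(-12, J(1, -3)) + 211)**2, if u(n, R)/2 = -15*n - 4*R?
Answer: 354025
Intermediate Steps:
u(n, R) = -30*n - 8*R (u(n, R) = 2*(-15*n - 4*R) = -30*n - 8*R)
(u(-12, J(1, -3)) + 211)**2 = ((-30*(-12) - 8*(-3)) + 211)**2 = ((360 + 24) + 211)**2 = (384 + 211)**2 = 595**2 = 354025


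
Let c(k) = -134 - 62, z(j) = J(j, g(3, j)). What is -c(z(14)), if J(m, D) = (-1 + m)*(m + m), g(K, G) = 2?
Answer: 196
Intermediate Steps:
J(m, D) = 2*m*(-1 + m) (J(m, D) = (-1 + m)*(2*m) = 2*m*(-1 + m))
z(j) = 2*j*(-1 + j)
c(k) = -196
-c(z(14)) = -1*(-196) = 196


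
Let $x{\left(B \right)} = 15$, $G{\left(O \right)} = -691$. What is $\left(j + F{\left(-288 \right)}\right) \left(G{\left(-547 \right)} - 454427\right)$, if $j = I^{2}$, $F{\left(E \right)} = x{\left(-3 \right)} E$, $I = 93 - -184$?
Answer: $-32954639262$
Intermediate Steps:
$I = 277$ ($I = 93 + 184 = 277$)
$F{\left(E \right)} = 15 E$
$j = 76729$ ($j = 277^{2} = 76729$)
$\left(j + F{\left(-288 \right)}\right) \left(G{\left(-547 \right)} - 454427\right) = \left(76729 + 15 \left(-288\right)\right) \left(-691 - 454427\right) = \left(76729 - 4320\right) \left(-691 - 454427\right) = 72409 \left(-455118\right) = -32954639262$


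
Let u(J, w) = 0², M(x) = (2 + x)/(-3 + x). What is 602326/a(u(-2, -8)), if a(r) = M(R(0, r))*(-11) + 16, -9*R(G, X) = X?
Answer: 903489/35 ≈ 25814.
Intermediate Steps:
R(G, X) = -X/9
M(x) = (2 + x)/(-3 + x)
u(J, w) = 0
a(r) = 16 - 11*(2 - r/9)/(-3 - r/9) (a(r) = ((2 - r/9)/(-3 - r/9))*(-11) + 16 = -11*(2 - r/9)/(-3 - r/9) + 16 = 16 - 11*(2 - r/9)/(-3 - r/9))
602326/a(u(-2, -8)) = 602326/((5*(126 + 0)/(27 + 0))) = 602326/((5*126/27)) = 602326/((5*(1/27)*126)) = 602326/(70/3) = 602326*(3/70) = 903489/35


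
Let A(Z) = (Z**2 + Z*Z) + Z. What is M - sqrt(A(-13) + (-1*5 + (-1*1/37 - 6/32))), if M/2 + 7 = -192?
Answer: -398 - sqrt(7004581)/148 ≈ -415.88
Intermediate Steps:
M = -398 (M = -14 + 2*(-192) = -14 - 384 = -398)
A(Z) = Z + 2*Z**2 (A(Z) = (Z**2 + Z**2) + Z = 2*Z**2 + Z = Z + 2*Z**2)
M - sqrt(A(-13) + (-1*5 + (-1*1/37 - 6/32))) = -398 - sqrt(-13*(1 + 2*(-13)) + (-1*5 + (-1*1/37 - 6/32))) = -398 - sqrt(-13*(1 - 26) + (-5 + (-1*1/37 - 6*1/32))) = -398 - sqrt(-13*(-25) + (-5 + (-1/37 - 3/16))) = -398 - sqrt(325 + (-5 - 127/592)) = -398 - sqrt(325 - 3087/592) = -398 - sqrt(189313/592) = -398 - sqrt(7004581)/148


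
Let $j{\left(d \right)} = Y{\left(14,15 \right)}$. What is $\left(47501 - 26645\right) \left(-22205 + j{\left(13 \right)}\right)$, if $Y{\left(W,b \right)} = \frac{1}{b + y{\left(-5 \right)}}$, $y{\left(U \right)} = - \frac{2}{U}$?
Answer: $- \frac{3241742880}{7} \approx -4.6311 \cdot 10^{8}$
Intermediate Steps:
$Y{\left(W,b \right)} = \frac{1}{\frac{2}{5} + b}$ ($Y{\left(W,b \right)} = \frac{1}{b - \frac{2}{-5}} = \frac{1}{b - - \frac{2}{5}} = \frac{1}{b + \frac{2}{5}} = \frac{1}{\frac{2}{5} + b}$)
$j{\left(d \right)} = \frac{5}{77}$ ($j{\left(d \right)} = \frac{5}{2 + 5 \cdot 15} = \frac{5}{2 + 75} = \frac{5}{77}$)
$\left(47501 - 26645\right) \left(-22205 + j{\left(13 \right)}\right) = \left(47501 - 26645\right) \left(-22205 + \frac{5}{77}\right) = 20856 \left(- \frac{1709780}{77}\right) = - \frac{3241742880}{7}$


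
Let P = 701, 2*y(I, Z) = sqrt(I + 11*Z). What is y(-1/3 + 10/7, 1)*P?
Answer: 701*sqrt(5334)/42 ≈ 1219.0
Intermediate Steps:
y(I, Z) = sqrt(I + 11*Z)/2
y(-1/3 + 10/7, 1)*P = (sqrt((-1/3 + 10/7) + 11*1)/2)*701 = (sqrt((-1*1/3 + 10*(1/7)) + 11)/2)*701 = (sqrt((-1/3 + 10/7) + 11)/2)*701 = (sqrt(23/21 + 11)/2)*701 = (sqrt(254/21)/2)*701 = ((sqrt(5334)/21)/2)*701 = (sqrt(5334)/42)*701 = 701*sqrt(5334)/42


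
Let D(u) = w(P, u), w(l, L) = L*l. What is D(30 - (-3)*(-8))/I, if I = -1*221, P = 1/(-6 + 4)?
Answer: 3/221 ≈ 0.013575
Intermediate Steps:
P = -½ (P = 1/(-2) = -½ ≈ -0.50000)
D(u) = -u/2 (D(u) = u*(-½) = -u/2)
I = -221
D(30 - (-3)*(-8))/I = -(30 - (-3)*(-8))/2/(-221) = -(30 - 1*24)/2*(-1/221) = -(30 - 24)/2*(-1/221) = -½*6*(-1/221) = -3*(-1/221) = 3/221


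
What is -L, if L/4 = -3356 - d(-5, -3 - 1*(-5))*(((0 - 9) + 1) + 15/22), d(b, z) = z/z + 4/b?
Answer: 737998/55 ≈ 13418.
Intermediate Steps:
d(b, z) = 1 + 4/b
L = -737998/55 (L = 4*(-3356 - (4 - 5)/(-5)*(((0 - 9) + 1) + 15/22)) = 4*(-3356 - (-1/5*(-1))*((-9 + 1) + 15*(1/22))) = 4*(-3356 - (-8 + 15/22)/5) = 4*(-3356 - (-161)/(5*22)) = 4*(-3356 - 1*(-161/110)) = 4*(-3356 + 161/110) = 4*(-368999/110) = -737998/55 ≈ -13418.)
-L = -1*(-737998/55) = 737998/55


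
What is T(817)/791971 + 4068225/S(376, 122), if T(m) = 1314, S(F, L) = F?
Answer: 3221916715539/297781096 ≈ 10820.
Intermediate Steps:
T(817)/791971 + 4068225/S(376, 122) = 1314/791971 + 4068225/376 = 3221916715539/297781096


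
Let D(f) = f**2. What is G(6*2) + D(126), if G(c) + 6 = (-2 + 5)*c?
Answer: 15906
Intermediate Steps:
G(c) = -6 + 3*c (G(c) = -6 + (-2 + 5)*c = -6 + 3*c)
G(6*2) + D(126) = (-6 + 3*(6*2)) + 126**2 = (-6 + 3*12) + 15876 = (-6 + 36) + 15876 = 30 + 15876 = 15906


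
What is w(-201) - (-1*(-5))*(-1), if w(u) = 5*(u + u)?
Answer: -2005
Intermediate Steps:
w(u) = 10*u (w(u) = 5*(2*u) = 10*u)
w(-201) - (-1*(-5))*(-1) = 10*(-201) - (-1*(-5))*(-1) = -2010 - 5*(-1) = -2010 - 1*(-5) = -2010 + 5 = -2005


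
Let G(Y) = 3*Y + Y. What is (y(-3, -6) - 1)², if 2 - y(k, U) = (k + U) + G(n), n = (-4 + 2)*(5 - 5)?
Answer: 100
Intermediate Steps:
n = 0 (n = -2*0 = 0)
G(Y) = 4*Y
y(k, U) = 2 - U - k (y(k, U) = 2 - ((k + U) + 4*0) = 2 - ((U + k) + 0) = 2 - (U + k) = 2 + (-U - k) = 2 - U - k)
(y(-3, -6) - 1)² = ((2 - 1*(-6) - 1*(-3)) - 1)² = ((2 + 6 + 3) - 1)² = (11 - 1)² = 10² = 100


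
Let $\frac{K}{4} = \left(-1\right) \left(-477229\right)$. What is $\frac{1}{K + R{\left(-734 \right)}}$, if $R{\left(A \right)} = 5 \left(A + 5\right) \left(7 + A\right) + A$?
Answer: $\frac{1}{4558097} \approx 2.1939 \cdot 10^{-7}$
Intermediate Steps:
$R{\left(A \right)} = A + 5 \left(5 + A\right) \left(7 + A\right)$ ($R{\left(A \right)} = 5 \left(5 + A\right) \left(7 + A\right) + A = A + 5 \left(5 + A\right) \left(7 + A\right)$)
$K = 1908916$ ($K = 4 \left(\left(-1\right) \left(-477229\right)\right) = 4 \cdot 477229 = 1908916$)
$\frac{1}{K + R{\left(-734 \right)}} = \frac{1}{1908916 + \left(175 + 5 \left(-734\right)^{2} + 61 \left(-734\right)\right)} = \frac{1}{1908916 + \left(175 + 5 \cdot 538756 - 44774\right)} = \frac{1}{1908916 + \left(175 + 2693780 - 44774\right)} = \frac{1}{1908916 + 2649181} = \frac{1}{4558097}$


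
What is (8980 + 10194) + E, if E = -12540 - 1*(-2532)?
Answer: 9166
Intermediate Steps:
E = -10008 (E = -12540 + 2532 = -10008)
(8980 + 10194) + E = (8980 + 10194) - 10008 = 19174 - 10008 = 9166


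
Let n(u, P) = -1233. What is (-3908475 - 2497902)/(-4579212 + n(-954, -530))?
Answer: 2135459/1526815 ≈ 1.3986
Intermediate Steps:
(-3908475 - 2497902)/(-4579212 + n(-954, -530)) = (-3908475 - 2497902)/(-4579212 - 1233) = -6406377/(-4580445) = -6406377*(-1/4580445) = 2135459/1526815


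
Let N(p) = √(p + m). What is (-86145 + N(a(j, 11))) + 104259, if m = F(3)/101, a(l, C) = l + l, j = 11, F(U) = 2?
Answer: 18114 + 4*√14039/101 ≈ 18119.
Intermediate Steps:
a(l, C) = 2*l
m = 2/101 ≈ 0.019802
N(p) = √(2/101 + p) (N(p) = √(p + 2/101) = √(2/101 + p))
(-86145 + N(a(j, 11))) + 104259 = (-86145 + √(202 + 10201*(2*11))/101) + 104259 = (-86145 + √(202 + 10201*22)/101) + 104259 = (-86145 + √(202 + 224422)/101) + 104259 = (-86145 + √224624/101) + 104259 = (-86145 + (4*√14039)/101) + 104259 = (-86145 + 4*√14039/101) + 104259 = 18114 + 4*√14039/101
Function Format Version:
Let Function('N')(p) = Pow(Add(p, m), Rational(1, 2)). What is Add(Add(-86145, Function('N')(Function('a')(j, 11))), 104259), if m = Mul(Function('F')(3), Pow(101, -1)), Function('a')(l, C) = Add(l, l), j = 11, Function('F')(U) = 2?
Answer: Add(18114, Mul(Rational(4, 101), Pow(14039, Rational(1, 2)))) ≈ 18119.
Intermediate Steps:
Function('a')(l, C) = Mul(2, l)
m = Rational(2, 101) (m = Mul(2, Pow(101, -1)) = Mul(2, Rational(1, 101)) = Rational(2, 101) ≈ 0.019802)
Function('N')(p) = Pow(Add(Rational(2, 101), p), Rational(1, 2)) (Function('N')(p) = Pow(Add(p, Rational(2, 101)), Rational(1, 2)) = Pow(Add(Rational(2, 101), p), Rational(1, 2)))
Add(Add(-86145, Function('N')(Function('a')(j, 11))), 104259) = Add(Add(-86145, Mul(Rational(1, 101), Pow(Add(202, Mul(10201, Mul(2, 11))), Rational(1, 2)))), 104259) = Add(Add(-86145, Mul(Rational(1, 101), Pow(Add(202, Mul(10201, 22)), Rational(1, 2)))), 104259) = Add(Add(-86145, Mul(Rational(1, 101), Pow(Add(202, 224422), Rational(1, 2)))), 104259) = Add(Add(-86145, Mul(Rational(1, 101), Pow(224624, Rational(1, 2)))), 104259) = Add(Add(-86145, Mul(Rational(1, 101), Mul(4, Pow(14039, Rational(1, 2))))), 104259) = Add(Add(-86145, Mul(Rational(4, 101), Pow(14039, Rational(1, 2)))), 104259) = Add(18114, Mul(Rational(4, 101), Pow(14039, Rational(1, 2))))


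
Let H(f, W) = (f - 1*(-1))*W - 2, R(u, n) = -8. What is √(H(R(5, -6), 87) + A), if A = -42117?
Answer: 14*I*√218 ≈ 206.71*I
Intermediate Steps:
H(f, W) = -2 + W*(1 + f) (H(f, W) = (f + 1)*W - 2 = (1 + f)*W - 2 = W*(1 + f) - 2 = -2 + W*(1 + f))
√(H(R(5, -6), 87) + A) = √((-2 + 87 + 87*(-8)) - 42117) = √((-2 + 87 - 696) - 42117) = √(-611 - 42117) = √(-42728) = 14*I*√218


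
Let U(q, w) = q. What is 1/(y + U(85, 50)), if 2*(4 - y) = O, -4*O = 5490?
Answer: 4/3101 ≈ 0.0012899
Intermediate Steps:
O = -2745/2 (O = -¼*5490 = -2745/2 ≈ -1372.5)
y = 2761/4 (y = 4 - ½*(-2745/2) = 4 + 2745/4 = 2761/4 ≈ 690.25)
1/(y + U(85, 50)) = 1/(2761/4 + 85) = 1/(3101/4) = 4/3101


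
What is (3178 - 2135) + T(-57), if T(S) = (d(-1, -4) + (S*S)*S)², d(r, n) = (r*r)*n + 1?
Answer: 34297559459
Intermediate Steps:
d(r, n) = 1 + n*r² (d(r, n) = r²*n + 1 = n*r² + 1 = 1 + n*r²)
T(S) = (-3 + S³)² (T(S) = ((1 - 4*(-1)²) + (S*S)*S)² = ((1 - 4*1) + S²*S)² = ((1 - 4) + S³)² = (-3 + S³)²)
(3178 - 2135) + T(-57) = (3178 - 2135) + (-3 + (-57)³)² = 1043 + (-3 - 185193)² = 1043 + (-185196)² = 1043 + 34297558416 = 34297559459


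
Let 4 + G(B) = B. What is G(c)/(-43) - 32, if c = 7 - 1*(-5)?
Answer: -1384/43 ≈ -32.186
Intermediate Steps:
c = 12 (c = 7 + 5 = 12)
G(B) = -4 + B
G(c)/(-43) - 32 = (-4 + 12)/(-43) - 32 = 8*(-1/43) - 32 = -8/43 - 32 = -1384/43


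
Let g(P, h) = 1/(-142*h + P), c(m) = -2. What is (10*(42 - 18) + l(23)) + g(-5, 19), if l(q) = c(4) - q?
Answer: 581144/2703 ≈ 215.00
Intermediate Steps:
g(P, h) = 1/(P - 142*h)
l(q) = -2 - q
(10*(42 - 18) + l(23)) + g(-5, 19) = (10*(42 - 18) + (-2 - 1*23)) + 1/(-5 - 142*19) = (10*24 + (-2 - 23)) + 1/(-5 - 2698) = (240 - 25) + 1/(-2703) = 215 - 1/2703 = 581144/2703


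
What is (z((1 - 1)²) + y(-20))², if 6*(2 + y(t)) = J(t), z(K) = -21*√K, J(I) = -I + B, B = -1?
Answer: 49/36 ≈ 1.3611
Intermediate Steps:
J(I) = -1 - I (J(I) = -I - 1 = -1 - I)
y(t) = -13/6 - t/6 (y(t) = -2 + (-1 - t)/6 = -2 + (-⅙ - t/6) = -13/6 - t/6)
(z((1 - 1)²) + y(-20))² = (-21*√((1 - 1)²) + (-13/6 - ⅙*(-20)))² = (-21*√(0²) + (-13/6 + 10/3))² = (-21*√0 + 7/6)² = (-21*0 + 7/6)² = (0 + 7/6)² = (7/6)² = 49/36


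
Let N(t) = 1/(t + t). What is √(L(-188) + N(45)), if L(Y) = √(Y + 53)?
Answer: √(10 + 2700*I*√15)/30 ≈ 2.4114 + 2.4091*I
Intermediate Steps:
N(t) = 1/(2*t)
L(Y) = √(53 + Y)
√(L(-188) + N(45)) = √(√(53 - 188) + (½)/45) = √(√(-135) + (½)*(1/45)) = √(3*I*√15 + 1/90) = √(1/90 + 3*I*√15)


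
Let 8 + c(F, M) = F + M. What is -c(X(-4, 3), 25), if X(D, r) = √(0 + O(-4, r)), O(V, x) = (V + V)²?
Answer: -25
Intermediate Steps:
O(V, x) = 4*V² (O(V, x) = (2*V)² = 4*V²)
X(D, r) = 8 (X(D, r) = √(0 + 4*(-4)²) = √(0 + 4*16) = √(0 + 64) = √64 = 8)
c(F, M) = -8 + F + M (c(F, M) = -8 + (F + M) = -8 + F + M)
-c(X(-4, 3), 25) = -(-8 + 8 + 25) = -1*25 = -25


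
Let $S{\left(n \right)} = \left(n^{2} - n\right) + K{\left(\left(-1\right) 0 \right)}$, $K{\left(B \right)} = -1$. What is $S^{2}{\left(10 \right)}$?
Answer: $7921$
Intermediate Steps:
$S{\left(n \right)} = -1 + n^{2} - n$ ($S{\left(n \right)} = \left(n^{2} - n\right) - 1 = -1 + n^{2} - n$)
$S^{2}{\left(10 \right)} = \left(-1 + 10^{2} - 10\right)^{2} = \left(-1 + 100 - 10\right)^{2} = 89^{2} = 7921$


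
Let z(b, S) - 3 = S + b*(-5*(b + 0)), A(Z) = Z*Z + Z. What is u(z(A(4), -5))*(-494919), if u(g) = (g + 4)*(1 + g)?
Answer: -1978685172162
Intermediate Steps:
A(Z) = Z + Z² (A(Z) = Z² + Z = Z + Z²)
z(b, S) = 3 + S - 5*b² (z(b, S) = 3 + (S + b*(-5*(b + 0))) = 3 + (S + b*(-5*b)) = 3 + (S - 5*b²) = 3 + S - 5*b²)
u(g) = (1 + g)*(4 + g) (u(g) = (4 + g)*(1 + g) = (1 + g)*(4 + g))
u(z(A(4), -5))*(-494919) = (4 + (3 - 5 - 5*16*(1 + 4)²)² + 5*(3 - 5 - 5*16*(1 + 4)²))*(-494919) = (4 + (3 - 5 - 5*(4*5)²)² + 5*(3 - 5 - 5*(4*5)²))*(-494919) = (4 + (3 - 5 - 5*20²)² + 5*(3 - 5 - 5*20²))*(-494919) = (4 + (3 - 5 - 5*400)² + 5*(3 - 5 - 5*400))*(-494919) = (4 + (3 - 5 - 2000)² + 5*(3 - 5 - 2000))*(-494919) = (4 + (-2002)² + 5*(-2002))*(-494919) = (4 + 4008004 - 10010)*(-494919) = 3997998*(-494919) = -1978685172162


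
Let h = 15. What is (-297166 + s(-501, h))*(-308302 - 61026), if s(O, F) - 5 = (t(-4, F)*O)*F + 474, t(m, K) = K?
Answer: 151207315136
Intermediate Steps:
s(O, F) = 479 + O*F² (s(O, F) = 5 + ((F*O)*F + 474) = 5 + (O*F² + 474) = 5 + (474 + O*F²) = 479 + O*F²)
(-297166 + s(-501, h))*(-308302 - 61026) = (-297166 + (479 - 501*15²))*(-308302 - 61026) = (-297166 + (479 - 501*225))*(-369328) = (-297166 + (479 - 112725))*(-369328) = (-297166 - 112246)*(-369328) = -409412*(-369328) = 151207315136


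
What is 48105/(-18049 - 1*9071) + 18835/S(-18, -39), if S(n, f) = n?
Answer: -17055703/16272 ≈ -1048.2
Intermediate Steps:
48105/(-18049 - 1*9071) + 18835/S(-18, -39) = 48105/(-18049 - 1*9071) + 18835/(-18) = 48105/(-18049 - 9071) + 18835*(-1/18) = 48105/(-27120) - 18835/18 = 48105*(-1/27120) - 18835/18 = -3207/1808 - 18835/18 = -17055703/16272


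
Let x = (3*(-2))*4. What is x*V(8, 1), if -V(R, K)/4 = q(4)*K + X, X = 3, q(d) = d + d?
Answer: 1056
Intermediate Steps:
q(d) = 2*d
V(R, K) = -12 - 32*K (V(R, K) = -4*((2*4)*K + 3) = -4*(8*K + 3) = -4*(3 + 8*K) = -12 - 32*K)
x = -24 (x = -6*4 = -24)
x*V(8, 1) = -24*(-12 - 32*1) = -24*(-12 - 32) = -24*(-44) = 1056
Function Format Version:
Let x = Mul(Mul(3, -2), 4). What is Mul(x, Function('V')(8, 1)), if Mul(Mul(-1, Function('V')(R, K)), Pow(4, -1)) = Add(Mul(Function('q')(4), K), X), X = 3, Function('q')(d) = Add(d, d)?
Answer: 1056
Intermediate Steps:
Function('q')(d) = Mul(2, d)
Function('V')(R, K) = Add(-12, Mul(-32, K)) (Function('V')(R, K) = Mul(-4, Add(Mul(Mul(2, 4), K), 3)) = Mul(-4, Add(Mul(8, K), 3)) = Mul(-4, Add(3, Mul(8, K))) = Add(-12, Mul(-32, K)))
x = -24 (x = Mul(-6, 4) = -24)
Mul(x, Function('V')(8, 1)) = Mul(-24, Add(-12, Mul(-32, 1))) = Mul(-24, Add(-12, -32)) = Mul(-24, -44) = 1056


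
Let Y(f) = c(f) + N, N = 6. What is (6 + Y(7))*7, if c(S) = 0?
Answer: 84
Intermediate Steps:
Y(f) = 6 (Y(f) = 0 + 6 = 6)
(6 + Y(7))*7 = (6 + 6)*7 = 12*7 = 84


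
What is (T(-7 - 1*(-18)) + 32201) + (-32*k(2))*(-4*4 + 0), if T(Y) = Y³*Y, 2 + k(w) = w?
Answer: 46842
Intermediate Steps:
k(w) = -2 + w
T(Y) = Y⁴
(T(-7 - 1*(-18)) + 32201) + (-32*k(2))*(-4*4 + 0) = ((-7 - 1*(-18))⁴ + 32201) + (-32*(-2 + 2))*(-4*4 + 0) = ((-7 + 18)⁴ + 32201) + (-32*0)*(-16 + 0) = (11⁴ + 32201) + 0*(-16) = (14641 + 32201) + 0 = 46842 + 0 = 46842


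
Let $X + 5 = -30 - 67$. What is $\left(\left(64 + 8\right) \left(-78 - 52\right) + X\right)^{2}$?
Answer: $89529444$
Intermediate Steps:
$X = -102$ ($X = -5 - 97 = -102$)
$\left(\left(64 + 8\right) \left(-78 - 52\right) + X\right)^{2} = \left(\left(64 + 8\right) \left(-78 - 52\right) - 102\right)^{2} = \left(72 \left(-130\right) - 102\right)^{2} = \left(-9360 - 102\right)^{2} = \left(-9462\right)^{2} = 89529444$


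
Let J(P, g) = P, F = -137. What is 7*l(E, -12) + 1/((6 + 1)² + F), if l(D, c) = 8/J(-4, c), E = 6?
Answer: -1233/88 ≈ -14.011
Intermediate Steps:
l(D, c) = -2 (l(D, c) = 8/(-4) = 8*(-¼) = -2)
7*l(E, -12) + 1/((6 + 1)² + F) = 7*(-2) + 1/((6 + 1)² - 137) = -14 + 1/(7² - 137) = -14 + 1/(49 - 137) = -14 + 1/(-88) = -14 - 1/88 = -1233/88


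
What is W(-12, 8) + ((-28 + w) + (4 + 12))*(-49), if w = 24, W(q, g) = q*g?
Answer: -684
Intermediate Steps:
W(q, g) = g*q
W(-12, 8) + ((-28 + w) + (4 + 12))*(-49) = 8*(-12) + ((-28 + 24) + (4 + 12))*(-49) = -96 + (-4 + 16)*(-49) = -96 + 12*(-49) = -96 - 588 = -684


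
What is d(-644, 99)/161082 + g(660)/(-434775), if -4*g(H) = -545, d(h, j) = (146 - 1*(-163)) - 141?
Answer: 2270879/3112641180 ≈ 0.00072957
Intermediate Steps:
d(h, j) = 168 (d(h, j) = (146 + 163) - 141 = 309 - 141 = 168)
g(H) = 545/4 (g(H) = -1/4*(-545) = 545/4)
d(-644, 99)/161082 + g(660)/(-434775) = 168/161082 + (545/4)/(-434775) = 168*(1/161082) + (545/4)*(-1/434775) = 28/26847 - 109/347820 = 2270879/3112641180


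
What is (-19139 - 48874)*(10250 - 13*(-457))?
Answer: -1101198483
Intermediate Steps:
(-19139 - 48874)*(10250 - 13*(-457)) = -68013*(10250 + 5941) = -68013*16191 = -1101198483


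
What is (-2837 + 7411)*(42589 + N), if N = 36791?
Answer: 363084120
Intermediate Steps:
(-2837 + 7411)*(42589 + N) = (-2837 + 7411)*(42589 + 36791) = 4574*79380 = 363084120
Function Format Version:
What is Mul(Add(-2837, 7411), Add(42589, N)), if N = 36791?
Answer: 363084120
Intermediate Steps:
Mul(Add(-2837, 7411), Add(42589, N)) = Mul(Add(-2837, 7411), Add(42589, 36791)) = Mul(4574, 79380) = 363084120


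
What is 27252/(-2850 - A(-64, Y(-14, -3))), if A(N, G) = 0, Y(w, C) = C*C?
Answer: -4542/475 ≈ -9.5621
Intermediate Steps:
Y(w, C) = C²
27252/(-2850 - A(-64, Y(-14, -3))) = 27252/(-2850 - 1*0) = 27252/(-2850 + 0) = 27252/(-2850) = 27252*(-1/2850) = -4542/475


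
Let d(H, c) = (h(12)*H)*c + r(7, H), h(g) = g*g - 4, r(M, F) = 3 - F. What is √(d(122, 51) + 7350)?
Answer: √878311 ≈ 937.18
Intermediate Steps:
h(g) = -4 + g² (h(g) = g² - 4 = -4 + g²)
d(H, c) = 3 - H + 140*H*c (d(H, c) = ((-4 + 12²)*H)*c + (3 - H) = ((-4 + 144)*H)*c + (3 - H) = (140*H)*c + (3 - H) = 140*H*c + (3 - H) = 3 - H + 140*H*c)
√(d(122, 51) + 7350) = √((3 - 1*122 + 140*122*51) + 7350) = √((3 - 122 + 871080) + 7350) = √(870961 + 7350) = √878311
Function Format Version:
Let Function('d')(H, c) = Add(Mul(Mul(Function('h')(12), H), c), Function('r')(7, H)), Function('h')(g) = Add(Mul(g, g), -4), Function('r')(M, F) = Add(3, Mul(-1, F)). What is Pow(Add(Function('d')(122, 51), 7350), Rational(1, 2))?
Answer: Pow(878311, Rational(1, 2)) ≈ 937.18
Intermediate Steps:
Function('h')(g) = Add(-4, Pow(g, 2)) (Function('h')(g) = Add(Pow(g, 2), -4) = Add(-4, Pow(g, 2)))
Function('d')(H, c) = Add(3, Mul(-1, H), Mul(140, H, c)) (Function('d')(H, c) = Add(Mul(Mul(Add(-4, Pow(12, 2)), H), c), Add(3, Mul(-1, H))) = Add(Mul(Mul(Add(-4, 144), H), c), Add(3, Mul(-1, H))) = Add(Mul(Mul(140, H), c), Add(3, Mul(-1, H))) = Add(Mul(140, H, c), Add(3, Mul(-1, H))) = Add(3, Mul(-1, H), Mul(140, H, c)))
Pow(Add(Function('d')(122, 51), 7350), Rational(1, 2)) = Pow(Add(Add(3, Mul(-1, 122), Mul(140, 122, 51)), 7350), Rational(1, 2)) = Pow(Add(Add(3, -122, 871080), 7350), Rational(1, 2)) = Pow(Add(870961, 7350), Rational(1, 2)) = Pow(878311, Rational(1, 2))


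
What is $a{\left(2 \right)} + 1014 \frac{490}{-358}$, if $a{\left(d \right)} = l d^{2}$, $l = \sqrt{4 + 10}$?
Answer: $- \frac{248430}{179} + 4 \sqrt{14} \approx -1372.9$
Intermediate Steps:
$l = \sqrt{14} \approx 3.7417$
$a{\left(d \right)} = \sqrt{14} d^{2}$
$a{\left(2 \right)} + 1014 \frac{490}{-358} = \sqrt{14} \cdot 2^{2} + 1014 \frac{490}{-358} = \sqrt{14} \cdot 4 + 1014 \cdot 490 \left(- \frac{1}{358}\right) = 4 \sqrt{14} + 1014 \left(- \frac{245}{179}\right) = 4 \sqrt{14} - \frac{248430}{179} = - \frac{248430}{179} + 4 \sqrt{14}$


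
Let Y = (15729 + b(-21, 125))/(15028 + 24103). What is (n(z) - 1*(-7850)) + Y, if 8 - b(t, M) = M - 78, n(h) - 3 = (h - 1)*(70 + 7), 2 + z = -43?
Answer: 168709431/39131 ≈ 4311.4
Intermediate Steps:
z = -45 (z = -2 - 43 = -45)
n(h) = -74 + 77*h (n(h) = 3 + (h - 1)*(70 + 7) = 3 + (-1 + h)*77 = 3 + (-77 + 77*h) = -74 + 77*h)
b(t, M) = 86 - M (b(t, M) = 8 - (M - 78) = 8 - (-78 + M) = 8 + (78 - M) = 86 - M)
Y = 15690/39131 (Y = (15729 + (86 - 1*125))/(15028 + 24103) = (15729 + (86 - 125))/39131 = (15729 - 39)*(1/39131) = 15690*(1/39131) = 15690/39131 ≈ 0.40096)
(n(z) - 1*(-7850)) + Y = ((-74 + 77*(-45)) - 1*(-7850)) + 15690/39131 = ((-74 - 3465) + 7850) + 15690/39131 = (-3539 + 7850) + 15690/39131 = 4311 + 15690/39131 = 168709431/39131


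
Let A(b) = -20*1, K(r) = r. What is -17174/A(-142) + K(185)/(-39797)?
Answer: 341734989/397970 ≈ 858.70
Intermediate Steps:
A(b) = -20
-17174/A(-142) + K(185)/(-39797) = -17174/(-20) + 185/(-39797) = -17174*(-1/20) + 185*(-1/39797) = 8587/10 - 185/39797 = 341734989/397970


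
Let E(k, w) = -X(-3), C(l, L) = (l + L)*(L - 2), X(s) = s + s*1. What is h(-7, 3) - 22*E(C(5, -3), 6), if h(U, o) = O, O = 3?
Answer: -129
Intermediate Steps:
h(U, o) = 3
X(s) = 2*s (X(s) = s + s = 2*s)
C(l, L) = (-2 + L)*(L + l) (C(l, L) = (L + l)*(-2 + L) = (-2 + L)*(L + l))
E(k, w) = 6 (E(k, w) = -2*(-3) = -1*(-6) = 6)
h(-7, 3) - 22*E(C(5, -3), 6) = 3 - 22*6 = 3 - 132 = -129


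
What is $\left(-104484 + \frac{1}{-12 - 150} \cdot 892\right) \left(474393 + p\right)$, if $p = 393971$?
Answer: $- \frac{7349528968600}{81} \approx -9.0735 \cdot 10^{10}$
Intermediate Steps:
$\left(-104484 + \frac{1}{-12 - 150} \cdot 892\right) \left(474393 + p\right) = \left(-104484 + \frac{1}{-12 - 150} \cdot 892\right) \left(474393 + 393971\right) = \left(-104484 + \frac{1}{-162} \cdot 892\right) 868364 = \left(-104484 - \frac{446}{81}\right) 868364 = \left(- \frac{8463650}{81}\right) 868364 = - \frac{7349528968600}{81}$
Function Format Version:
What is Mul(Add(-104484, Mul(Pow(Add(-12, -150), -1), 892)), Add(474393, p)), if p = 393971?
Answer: Rational(-7349528968600, 81) ≈ -9.0735e+10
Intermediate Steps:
Mul(Add(-104484, Mul(Pow(Add(-12, -150), -1), 892)), Add(474393, p)) = Mul(Add(-104484, Mul(Pow(Add(-12, -150), -1), 892)), Add(474393, 393971)) = Mul(Add(-104484, Mul(Pow(-162, -1), 892)), 868364) = Mul(Add(-104484, Mul(Rational(-1, 162), 892)), 868364) = Mul(Add(-104484, Rational(-446, 81)), 868364) = Mul(Rational(-8463650, 81), 868364) = Rational(-7349528968600, 81)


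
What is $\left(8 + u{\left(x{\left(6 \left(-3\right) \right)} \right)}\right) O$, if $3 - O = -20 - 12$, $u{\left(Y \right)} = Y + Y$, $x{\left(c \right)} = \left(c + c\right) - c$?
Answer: $-980$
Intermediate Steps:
$x{\left(c \right)} = c$ ($x{\left(c \right)} = 2 c - c = c$)
$u{\left(Y \right)} = 2 Y$
$O = 35$ ($O = 3 - \left(-20 - 12\right) = 3 - -32 = 3 + 32 = 35$)
$\left(8 + u{\left(x{\left(6 \left(-3\right) \right)} \right)}\right) O = \left(8 + 2 \cdot 6 \left(-3\right)\right) 35 = \left(8 + 2 \left(-18\right)\right) 35 = \left(8 - 36\right) 35 = \left(-28\right) 35 = -980$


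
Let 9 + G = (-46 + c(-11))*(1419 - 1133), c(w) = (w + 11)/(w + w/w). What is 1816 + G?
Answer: -11349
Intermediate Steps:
c(w) = (11 + w)/(1 + w) (c(w) = (11 + w)/(w + 1) = (11 + w)/(1 + w))
G = -13165 (G = -9 + (-46 + (11 - 11)/(1 - 11))*(1419 - 1133) = -9 + (-46 + 0/(-10))*286 = -9 + (-46 - ⅒*0)*286 = -9 + (-46 + 0)*286 = -9 - 46*286 = -9 - 13156 = -13165)
1816 + G = 1816 - 13165 = -11349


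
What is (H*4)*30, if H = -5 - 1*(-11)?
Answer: 720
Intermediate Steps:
H = 6 (H = -5 + 11 = 6)
(H*4)*30 = (6*4)*30 = 24*30 = 720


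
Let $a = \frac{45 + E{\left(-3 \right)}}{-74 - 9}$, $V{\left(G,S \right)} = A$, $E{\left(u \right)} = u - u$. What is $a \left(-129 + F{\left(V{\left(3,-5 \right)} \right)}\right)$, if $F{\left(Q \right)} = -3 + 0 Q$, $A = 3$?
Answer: $\frac{5940}{83} \approx 71.566$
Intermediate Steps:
$E{\left(u \right)} = 0$
$V{\left(G,S \right)} = 3$
$F{\left(Q \right)} = -3$ ($F{\left(Q \right)} = -3 + 0 = -3$)
$a = - \frac{45}{83}$ ($a = \frac{45 + 0}{-74 - 9} = \frac{45}{-83} = 45 \left(- \frac{1}{83}\right) = - \frac{45}{83} \approx -0.54217$)
$a \left(-129 + F{\left(V{\left(3,-5 \right)} \right)}\right) = - \frac{45 \left(-129 - 3\right)}{83} = \left(- \frac{45}{83}\right) \left(-132\right) = \frac{5940}{83}$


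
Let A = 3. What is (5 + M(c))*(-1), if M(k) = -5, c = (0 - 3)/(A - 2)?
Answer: 0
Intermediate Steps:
c = -3 (c = (0 - 3)/(3 - 2) = -3/1 = -3*1 = -3)
(5 + M(c))*(-1) = (5 - 5)*(-1) = 0*(-1) = 0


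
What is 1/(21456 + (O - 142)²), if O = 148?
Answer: 1/21492 ≈ 4.6529e-5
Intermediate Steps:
1/(21456 + (O - 142)²) = 1/(21456 + (148 - 142)²) = 1/(21456 + 6²) = 1/(21456 + 36) = 1/21492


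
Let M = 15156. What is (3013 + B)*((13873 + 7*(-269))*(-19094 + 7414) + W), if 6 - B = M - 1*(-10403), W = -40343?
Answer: 3157483059220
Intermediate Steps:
B = -25553 (B = 6 - (15156 - 1*(-10403)) = 6 - (15156 + 10403) = 6 - 1*25559 = 6 - 25559 = -25553)
(3013 + B)*((13873 + 7*(-269))*(-19094 + 7414) + W) = (3013 - 25553)*((13873 + 7*(-269))*(-19094 + 7414) - 40343) = -22540*((13873 - 1883)*(-11680) - 40343) = -22540*(11990*(-11680) - 40343) = -22540*(-140043200 - 40343) = -22540*(-140083543) = 3157483059220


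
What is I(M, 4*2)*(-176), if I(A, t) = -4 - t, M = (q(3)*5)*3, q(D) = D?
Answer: 2112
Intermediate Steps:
M = 45 (M = (3*5)*3 = 15*3 = 45)
I(M, 4*2)*(-176) = (-4 - 4*2)*(-176) = (-4 - 1*8)*(-176) = (-4 - 8)*(-176) = -12*(-176) = 2112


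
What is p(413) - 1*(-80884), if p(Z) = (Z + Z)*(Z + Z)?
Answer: 763160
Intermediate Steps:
p(Z) = 4*Z² (p(Z) = (2*Z)*(2*Z) = 4*Z²)
p(413) - 1*(-80884) = 4*413² - 1*(-80884) = 4*170569 + 80884 = 682276 + 80884 = 763160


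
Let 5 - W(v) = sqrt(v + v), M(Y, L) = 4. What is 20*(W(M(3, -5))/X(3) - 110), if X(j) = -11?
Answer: -24300/11 + 40*sqrt(2)/11 ≈ -2203.9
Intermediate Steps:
W(v) = 5 - sqrt(2)*sqrt(v) (W(v) = 5 - sqrt(v + v) = 5 - sqrt(2*v) = 5 - sqrt(2)*sqrt(v))
20*(W(M(3, -5))/X(3) - 110) = 20*((5 - sqrt(2)*sqrt(4))/(-11) - 110) = 20*((5 - 1*sqrt(2)*2)*(-1/11) - 110) = 20*((5 - 2*sqrt(2))*(-1/11) - 110) = 20*((-5/11 + 2*sqrt(2)/11) - 110) = 20*(-1215/11 + 2*sqrt(2)/11) = -24300/11 + 40*sqrt(2)/11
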